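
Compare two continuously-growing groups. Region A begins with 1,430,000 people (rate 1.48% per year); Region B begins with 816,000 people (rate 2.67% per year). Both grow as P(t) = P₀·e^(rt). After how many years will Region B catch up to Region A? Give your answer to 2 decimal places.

1430000·e^(0.0148t) = 816000·e^(0.0267t)
1430000/816000 = e^((0.0267 − 0.0148)t) → ln(1.75245) = 0.0119·t
t = 0.56102 / 0.0119

t ≈ 47.14 years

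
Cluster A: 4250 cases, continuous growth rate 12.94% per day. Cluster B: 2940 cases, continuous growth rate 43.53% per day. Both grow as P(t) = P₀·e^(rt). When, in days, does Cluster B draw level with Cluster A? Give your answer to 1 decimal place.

4250·e^(0.1294t) = 2940·e^(0.4353t)
4250/2940 = e^((0.4353 − 0.1294)t) → ln(1.44558) = 0.3059·t
t = 0.36851 / 0.3059

t ≈ 1.2 days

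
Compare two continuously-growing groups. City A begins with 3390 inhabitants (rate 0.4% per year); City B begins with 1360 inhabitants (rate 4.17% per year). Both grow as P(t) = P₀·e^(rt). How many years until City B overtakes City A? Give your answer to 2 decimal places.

t ≈ 24.23 years

3390·e^(0.004t) = 1360·e^(0.0417t)
3390/1360 = e^((0.0417 − 0.004)t) → ln(2.49265) = 0.0377·t
t = 0.91335 / 0.0377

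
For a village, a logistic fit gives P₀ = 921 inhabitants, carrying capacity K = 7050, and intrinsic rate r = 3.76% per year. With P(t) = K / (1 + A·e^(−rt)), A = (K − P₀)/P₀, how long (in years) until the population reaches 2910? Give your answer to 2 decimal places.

t ≈ 41.03 years

A = (7050 − 921)/921 = 6.65472
2910 = 7050/(1 + 6.65472·e^(−0.0376t)) → 1 + 6.65472·e^(−0.0376t) = 2.42268
e^(−0.0376t) = 0.213785 → t = ln(4.6776)/0.0376 = 1.54278/0.0376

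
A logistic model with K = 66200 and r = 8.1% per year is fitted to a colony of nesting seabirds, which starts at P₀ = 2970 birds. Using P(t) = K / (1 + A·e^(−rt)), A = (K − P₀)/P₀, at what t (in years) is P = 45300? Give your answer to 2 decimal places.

A = (66200 − 2970)/2970 = 21.28956
45300 = 66200/(1 + 21.28956·e^(−0.081t)) → 1 + 21.28956·e^(−0.081t) = 1.46137
e^(−0.081t) = 0.021671 → t = ln(46.14436)/0.081 = 3.83177/0.081

t ≈ 47.31 years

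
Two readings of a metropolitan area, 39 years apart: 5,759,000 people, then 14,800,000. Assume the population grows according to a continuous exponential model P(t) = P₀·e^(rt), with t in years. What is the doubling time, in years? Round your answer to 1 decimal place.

doubling time ≈ 28.6 years

r = ln(14800000/5759000) / 39 = ln(2.56989) / 39 ≈ 0.024202 per year
doubling time = ln 2 / |r| = 0.69315 / 0.024202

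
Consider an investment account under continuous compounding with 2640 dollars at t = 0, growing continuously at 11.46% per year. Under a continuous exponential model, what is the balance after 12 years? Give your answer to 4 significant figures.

P(12) = 2640 · e^(0.1146·12) = 2640 · e^(1.3752)
= 2640 · 3.95587 ≈ 10443.49

≈ 10,440 dollars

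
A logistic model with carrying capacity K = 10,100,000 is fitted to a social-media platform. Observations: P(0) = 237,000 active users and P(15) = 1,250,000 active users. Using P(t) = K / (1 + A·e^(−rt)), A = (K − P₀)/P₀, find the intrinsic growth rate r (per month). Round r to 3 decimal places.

A = (10100000 − 237000)/237000 = 41.61603
1250000 = 10100000/(1 + 41.61603·e^(−r·15)) → e^(−15r) = (8.08 − 1)/41.61603 = 0.170127
r = −ln(0.170127)/15 = 1.77121/15

r ≈ 0.118 per month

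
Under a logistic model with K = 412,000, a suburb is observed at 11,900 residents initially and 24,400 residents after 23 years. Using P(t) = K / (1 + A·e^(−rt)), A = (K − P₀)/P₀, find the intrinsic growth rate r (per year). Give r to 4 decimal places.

r ≈ 0.0326 per year

A = (412000 − 11900)/11900 = 33.62185
24400 = 412000/(1 + 33.62185·e^(−r·23)) → e^(−23r) = (16.88525 − 1)/33.62185 = 0.472468
r = −ln(0.472468)/23 = 0.74979/23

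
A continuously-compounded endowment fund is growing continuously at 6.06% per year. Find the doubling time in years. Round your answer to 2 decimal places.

doubling time = ln(2) / |r| = 0.69315 / 0.0606

doubling time ≈ 11.44 years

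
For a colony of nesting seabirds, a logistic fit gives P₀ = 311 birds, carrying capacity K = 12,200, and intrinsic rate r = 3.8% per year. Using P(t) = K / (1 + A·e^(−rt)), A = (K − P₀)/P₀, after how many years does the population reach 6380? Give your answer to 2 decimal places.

A = (12200 − 311)/311 = 38.2283
6380 = 12200/(1 + 38.2283·e^(−0.038t)) → 1 + 38.2283·e^(−0.038t) = 1.91223
e^(−0.038t) = 0.023863 → t = ln(41.90662)/0.038 = 3.73544/0.038

t ≈ 98.30 years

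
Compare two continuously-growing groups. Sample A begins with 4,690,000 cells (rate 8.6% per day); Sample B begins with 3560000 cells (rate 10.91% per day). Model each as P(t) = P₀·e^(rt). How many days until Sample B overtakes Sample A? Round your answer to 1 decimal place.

t ≈ 11.9 days

4690000·e^(0.086t) = 3560000·e^(0.1091t)
4690000/3560000 = e^((0.1091 − 0.086)t) → ln(1.31742) = 0.0231·t
t = 0.27567 / 0.0231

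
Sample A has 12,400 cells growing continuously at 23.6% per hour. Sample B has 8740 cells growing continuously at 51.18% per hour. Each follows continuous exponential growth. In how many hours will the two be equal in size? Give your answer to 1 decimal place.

t ≈ 1.3 hours

12400·e^(0.236t) = 8740·e^(0.5118t)
12400/8740 = e^((0.5118 − 0.236)t) → ln(1.41876) = 0.2758·t
t = 0.34979 / 0.2758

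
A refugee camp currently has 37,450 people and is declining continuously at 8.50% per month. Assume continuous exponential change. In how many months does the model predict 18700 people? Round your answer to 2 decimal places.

18700 = 37450 · e^(-0.085·t)
t = ln(18700/37450) / -0.085 = ln(0.49933) / -0.085 = -0.69448 / -0.085

t ≈ 8.17 months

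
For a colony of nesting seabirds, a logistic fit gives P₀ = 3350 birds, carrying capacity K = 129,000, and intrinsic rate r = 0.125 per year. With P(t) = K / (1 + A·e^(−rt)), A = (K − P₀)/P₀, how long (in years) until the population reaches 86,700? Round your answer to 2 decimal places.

A = (129000 − 3350)/3350 = 37.50746
86700 = 129000/(1 + 37.50746·e^(−0.125t)) → 1 + 37.50746·e^(−0.125t) = 1.48789
e^(−0.125t) = 0.013008 → t = ln(76.877)/0.125 = 4.34221/0.125

t ≈ 34.74 years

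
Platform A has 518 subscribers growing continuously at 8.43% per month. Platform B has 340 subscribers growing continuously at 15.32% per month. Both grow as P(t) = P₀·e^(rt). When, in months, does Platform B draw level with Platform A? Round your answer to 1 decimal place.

518·e^(0.0843t) = 340·e^(0.1532t)
518/340 = e^((0.1532 − 0.0843)t) → ln(1.52353) = 0.0689·t
t = 0.42103 / 0.0689

t ≈ 6.1 months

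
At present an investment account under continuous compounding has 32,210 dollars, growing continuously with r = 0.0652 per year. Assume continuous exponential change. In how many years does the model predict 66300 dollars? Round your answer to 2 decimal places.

t ≈ 11.07 years

66300 = 32210 · e^(0.0652·t)
t = ln(66300/32210) / 0.0652 = ln(2.05837) / 0.0652 = 0.72191 / 0.0652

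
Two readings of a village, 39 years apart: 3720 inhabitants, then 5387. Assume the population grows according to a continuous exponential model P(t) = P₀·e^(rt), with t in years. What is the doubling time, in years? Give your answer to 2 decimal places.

doubling time ≈ 73.01 years

r = ln(5387/3720) / 39 = ln(1.44812) / 39 ≈ 0.009494 per year
doubling time = ln 2 / |r| = 0.69315 / 0.009494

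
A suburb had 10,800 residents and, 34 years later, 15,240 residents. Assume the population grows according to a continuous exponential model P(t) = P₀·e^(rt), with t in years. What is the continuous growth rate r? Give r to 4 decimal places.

r ≈ 0.0101 per year

15240 = 10800 · e^(r·34)
e^(34r) = 15240/10800 = 1.41111
r = ln(1.41111) / 34 = 0.34438 / 34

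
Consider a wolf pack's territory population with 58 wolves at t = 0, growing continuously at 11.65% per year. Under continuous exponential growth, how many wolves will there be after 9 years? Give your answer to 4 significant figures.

≈ 165.5 wolves

P(9) = 58 · e^(0.1165·9) = 58 · e^(1.0485)
= 58 · 2.85337 ≈ 165.5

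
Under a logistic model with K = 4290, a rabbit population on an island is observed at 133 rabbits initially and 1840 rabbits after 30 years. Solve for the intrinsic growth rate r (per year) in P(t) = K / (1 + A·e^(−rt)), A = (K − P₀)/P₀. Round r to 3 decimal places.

A = (4290 − 133)/133 = 31.25564
1840 = 4290/(1 + 31.25564·e^(−r·30)) → e^(−30r) = (2.33152 − 1)/31.25564 = 0.042601
r = −ln(0.042601)/30 = 3.15588/30

r ≈ 0.105 per year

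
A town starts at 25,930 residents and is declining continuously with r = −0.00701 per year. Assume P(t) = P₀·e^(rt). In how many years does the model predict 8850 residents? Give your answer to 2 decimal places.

t ≈ 153.35 years

8850 = 25930 · e^(-0.00701·t)
t = ln(8850/25930) / -0.00701 = ln(0.3413) / -0.00701 = -1.07498 / -0.00701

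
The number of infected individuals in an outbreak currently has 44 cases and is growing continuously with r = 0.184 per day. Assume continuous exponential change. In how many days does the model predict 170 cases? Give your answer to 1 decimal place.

t ≈ 7.3 days

170 = 44 · e^(0.184·t)
t = ln(170/44) / 0.184 = ln(3.86364) / 0.184 = 1.35161 / 0.184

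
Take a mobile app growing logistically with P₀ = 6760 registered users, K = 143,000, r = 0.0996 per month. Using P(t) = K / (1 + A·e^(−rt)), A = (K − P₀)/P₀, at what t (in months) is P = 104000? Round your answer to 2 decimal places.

t ≈ 40.00 months

A = (143000 − 6760)/6760 = 20.15385
104000 = 143000/(1 + 20.15385·e^(−0.0996t)) → 1 + 20.15385·e^(−0.0996t) = 1.375
e^(−0.0996t) = 0.018607 → t = ln(53.74359)/0.0996 = 3.98422/0.0996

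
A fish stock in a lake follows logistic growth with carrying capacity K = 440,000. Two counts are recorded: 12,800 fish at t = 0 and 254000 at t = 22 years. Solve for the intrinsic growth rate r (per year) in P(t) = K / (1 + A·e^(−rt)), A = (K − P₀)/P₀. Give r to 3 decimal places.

A = (440000 − 12800)/12800 = 33.375
254000 = 440000/(1 + 33.375·e^(−r·22)) → e^(−22r) = (1.73228 − 1)/33.375 = 0.021941
r = −ln(0.021941)/22 = 3.81939/22

r ≈ 0.174 per year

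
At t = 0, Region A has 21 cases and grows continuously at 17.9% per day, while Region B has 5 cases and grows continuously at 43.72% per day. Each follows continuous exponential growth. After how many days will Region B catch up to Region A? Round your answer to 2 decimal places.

21·e^(0.179t) = 5·e^(0.4372t)
21/5 = e^((0.4372 − 0.179)t) → ln(4.2) = 0.2582·t
t = 1.43508 / 0.2582

t ≈ 5.56 days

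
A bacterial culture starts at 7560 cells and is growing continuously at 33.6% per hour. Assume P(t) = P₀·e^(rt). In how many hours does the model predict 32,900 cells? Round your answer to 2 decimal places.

t ≈ 4.38 hours

32900 = 7560 · e^(0.336·t)
t = ln(32900/7560) / 0.336 = ln(4.35185) / 0.336 = 1.4706 / 0.336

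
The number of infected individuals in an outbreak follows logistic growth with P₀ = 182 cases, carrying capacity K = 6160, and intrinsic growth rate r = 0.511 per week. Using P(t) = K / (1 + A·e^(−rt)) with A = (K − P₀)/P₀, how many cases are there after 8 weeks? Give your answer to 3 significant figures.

≈ 3,970 cases

A = (6160 − 182)/182 = 32.84615
P(8) = 6160 / (1 + 32.84615·e^(−0.511·8)) = 6160 / (1 + 32.84615·0.016773)
= 6160 / 1.55092 ≈ 3971.84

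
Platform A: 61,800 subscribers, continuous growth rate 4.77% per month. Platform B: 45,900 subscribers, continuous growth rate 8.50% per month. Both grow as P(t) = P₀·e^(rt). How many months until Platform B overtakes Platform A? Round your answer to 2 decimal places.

t ≈ 7.97 months

61800·e^(0.0477t) = 45900·e^(0.085t)
61800/45900 = e^((0.085 − 0.0477)t) → ln(1.34641) = 0.0373·t
t = 0.29744 / 0.0373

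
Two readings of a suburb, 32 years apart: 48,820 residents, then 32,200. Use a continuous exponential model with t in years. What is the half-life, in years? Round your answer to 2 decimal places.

r = ln(32200/48820) / 32 = ln(0.65957) / 32 ≈ -0.013005 per year
half-life = ln 2 / |r| = 0.69315 / 0.013005

half-life ≈ 53.30 years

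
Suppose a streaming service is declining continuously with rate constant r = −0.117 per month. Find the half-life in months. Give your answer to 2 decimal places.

half-life ≈ 5.92 months

half-life = ln(2) / |r| = 0.69315 / 0.117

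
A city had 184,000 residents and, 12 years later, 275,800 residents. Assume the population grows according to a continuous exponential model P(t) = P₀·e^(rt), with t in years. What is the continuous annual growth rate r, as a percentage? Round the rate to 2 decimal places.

r ≈ 3.37% per year

275800 = 184000 · e^(r·12)
e^(12r) = 275800/184000 = 1.49891
r = ln(1.49891) / 12 = 0.40474 / 12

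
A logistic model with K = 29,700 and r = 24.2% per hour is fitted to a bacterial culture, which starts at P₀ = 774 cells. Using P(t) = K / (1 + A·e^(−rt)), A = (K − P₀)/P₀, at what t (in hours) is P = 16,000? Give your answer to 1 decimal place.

t ≈ 15.6 hours

A = (29700 − 774)/774 = 37.37209
16000 = 29700/(1 + 37.37209·e^(−0.242t)) → 1 + 37.37209·e^(−0.242t) = 1.85625
e^(−0.242t) = 0.022911 → t = ln(43.64624)/0.242 = 3.77612/0.242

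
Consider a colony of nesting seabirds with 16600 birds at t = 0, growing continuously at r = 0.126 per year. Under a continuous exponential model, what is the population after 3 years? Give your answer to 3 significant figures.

P(3) = 16600 · e^(0.126·3) = 16600 · e^(0.378)
= 16600 · 1.45936 ≈ 24225.42

≈ 24,200 birds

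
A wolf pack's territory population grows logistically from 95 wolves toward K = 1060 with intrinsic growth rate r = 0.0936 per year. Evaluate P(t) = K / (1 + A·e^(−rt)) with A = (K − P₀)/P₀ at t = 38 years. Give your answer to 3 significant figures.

A = (1060 − 95)/95 = 10.15789
P(38) = 1060 / (1 + 10.15789·e^(−0.0936·38)) = 1060 / (1 + 10.15789·0.02853)
= 1060 / 1.2898 ≈ 821.83

≈ 822 wolves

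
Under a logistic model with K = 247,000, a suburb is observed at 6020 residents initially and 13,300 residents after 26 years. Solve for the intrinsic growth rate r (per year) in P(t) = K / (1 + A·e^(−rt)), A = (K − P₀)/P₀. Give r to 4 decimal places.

A = (247000 − 6020)/6020 = 40.0299
13300 = 247000/(1 + 40.0299·e^(−r·26)) → e^(−26r) = (18.57143 − 1)/40.0299 = 0.438958
r = −ln(0.438958)/26 = 0.82335/26

r ≈ 0.0317 per year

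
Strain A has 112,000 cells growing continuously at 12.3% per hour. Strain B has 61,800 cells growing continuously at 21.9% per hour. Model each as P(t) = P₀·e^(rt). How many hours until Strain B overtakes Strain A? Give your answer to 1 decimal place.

t ≈ 6.2 hours

112000·e^(0.123t) = 61800·e^(0.219t)
112000/61800 = e^((0.219 − 0.123)t) → ln(1.8123) = 0.096·t
t = 0.5946 / 0.096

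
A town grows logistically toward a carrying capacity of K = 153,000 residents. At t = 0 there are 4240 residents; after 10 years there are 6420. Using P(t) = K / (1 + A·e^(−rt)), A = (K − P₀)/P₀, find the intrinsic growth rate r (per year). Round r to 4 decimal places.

A = (153000 − 4240)/4240 = 35.08491
6420 = 153000/(1 + 35.08491·e^(−r·10)) → e^(−10r) = (23.83178 − 1)/35.08491 = 0.650758
r = −ln(0.650758)/10 = 0.42962/10

r ≈ 0.0430 per year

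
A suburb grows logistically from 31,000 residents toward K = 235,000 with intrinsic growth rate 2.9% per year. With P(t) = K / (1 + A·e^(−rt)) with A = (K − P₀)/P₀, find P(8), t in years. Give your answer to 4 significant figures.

≈ 37,790 residents

A = (235000 − 31000)/31000 = 6.58065
P(8) = 235000 / (1 + 6.58065·e^(−0.029·8)) = 235000 / (1 + 6.58065·0.792946)
= 235000 / 6.2181 ≈ 37792.91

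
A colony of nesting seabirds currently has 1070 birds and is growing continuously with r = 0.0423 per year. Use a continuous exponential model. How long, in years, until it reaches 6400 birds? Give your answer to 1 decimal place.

t ≈ 42.3 years

6400 = 1070 · e^(0.0423·t)
t = ln(6400/1070) / 0.0423 = ln(5.98131) / 0.0423 = 1.78864 / 0.0423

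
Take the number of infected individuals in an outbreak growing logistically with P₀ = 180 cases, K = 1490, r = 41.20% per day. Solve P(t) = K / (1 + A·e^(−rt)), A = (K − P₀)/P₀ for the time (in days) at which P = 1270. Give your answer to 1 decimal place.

t ≈ 9.1 days

A = (1490 − 180)/180 = 7.27778
1270 = 1490/(1 + 7.27778·e^(−0.412t)) → 1 + 7.27778·e^(−0.412t) = 1.17323
e^(−0.412t) = 0.023802 → t = ln(42.01263)/0.412 = 3.73797/0.412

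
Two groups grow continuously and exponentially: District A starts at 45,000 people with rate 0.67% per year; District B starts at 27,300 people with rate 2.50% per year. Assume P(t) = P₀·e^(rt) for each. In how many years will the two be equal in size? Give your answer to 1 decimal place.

t ≈ 27.3 years

45000·e^(0.0067t) = 27300·e^(0.025t)
45000/27300 = e^((0.025 − 0.0067)t) → ln(1.64835) = 0.0183·t
t = 0.49978 / 0.0183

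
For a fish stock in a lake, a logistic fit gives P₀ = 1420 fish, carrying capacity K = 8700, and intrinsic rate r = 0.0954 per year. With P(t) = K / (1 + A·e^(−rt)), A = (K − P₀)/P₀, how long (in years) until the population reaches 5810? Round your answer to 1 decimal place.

t ≈ 24.5 years

A = (8700 − 1420)/1420 = 5.12676
5810 = 8700/(1 + 5.12676·e^(−0.0954t)) → 1 + 5.12676·e^(−0.0954t) = 1.49742
e^(−0.0954t) = 0.097024 → t = ln(10.30674)/0.0954 = 2.3328/0.0954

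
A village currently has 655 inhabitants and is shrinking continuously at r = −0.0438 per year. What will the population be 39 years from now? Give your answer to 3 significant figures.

≈ 119 inhabitants

P(39) = 655 · e^(-0.0438·39) = 655 · e^(-1.7082)
= 655 · 0.18119 ≈ 118.68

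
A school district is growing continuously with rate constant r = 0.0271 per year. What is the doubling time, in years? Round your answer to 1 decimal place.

doubling time = ln(2) / |r| = 0.69315 / 0.0271

doubling time ≈ 25.6 years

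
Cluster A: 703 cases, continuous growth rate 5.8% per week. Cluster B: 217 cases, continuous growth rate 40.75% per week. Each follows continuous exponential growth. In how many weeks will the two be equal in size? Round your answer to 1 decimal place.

t ≈ 3.4 weeks

703·e^(0.058t) = 217·e^(0.4075t)
703/217 = e^((0.4075 − 0.058)t) → ln(3.23963) = 0.3495·t
t = 1.17546 / 0.3495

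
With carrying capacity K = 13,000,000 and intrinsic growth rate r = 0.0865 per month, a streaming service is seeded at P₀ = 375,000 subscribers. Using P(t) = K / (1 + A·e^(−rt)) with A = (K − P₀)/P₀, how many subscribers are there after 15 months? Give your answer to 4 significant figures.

≈ 1,275,000 subscribers

A = (13000000 − 375000)/375000 = 33.66667
P(15) = 13000000 / (1 + 33.66667·e^(−0.0865·15)) = 13000000 / (1 + 33.66667·0.273214)
= 13000000 / 10.1982 ≈ 1274734.28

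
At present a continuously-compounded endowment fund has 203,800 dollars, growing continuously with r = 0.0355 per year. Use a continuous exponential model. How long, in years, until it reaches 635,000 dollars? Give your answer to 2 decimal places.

635000 = 203800 · e^(0.0355·t)
t = ln(635000/203800) / 0.0355 = ln(3.1158) / 0.0355 = 1.13649 / 0.0355

t ≈ 32.01 years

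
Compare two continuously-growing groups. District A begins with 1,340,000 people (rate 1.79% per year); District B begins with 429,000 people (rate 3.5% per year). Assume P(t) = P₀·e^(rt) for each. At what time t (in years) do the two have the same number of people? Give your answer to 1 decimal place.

t ≈ 66.6 years

1340000·e^(0.0179t) = 429000·e^(0.035t)
1340000/429000 = e^((0.035 − 0.0179)t) → ln(3.12354) = 0.0171·t
t = 1.13897 / 0.0171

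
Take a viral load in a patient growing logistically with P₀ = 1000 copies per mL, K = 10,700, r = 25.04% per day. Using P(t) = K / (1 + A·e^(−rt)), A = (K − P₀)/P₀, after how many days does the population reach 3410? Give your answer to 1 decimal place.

t ≈ 6.0 days

A = (10700 − 1000)/1000 = 9.7
3410 = 10700/(1 + 9.7·e^(−0.2504t)) → 1 + 9.7·e^(−0.2504t) = 3.13783
e^(−0.2504t) = 0.220395 → t = ln(4.53731)/0.2504 = 1.51233/0.2504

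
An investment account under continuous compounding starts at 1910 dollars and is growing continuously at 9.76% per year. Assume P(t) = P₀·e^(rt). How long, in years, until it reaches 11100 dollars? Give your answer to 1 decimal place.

t ≈ 18.0 years

11100 = 1910 · e^(0.0976·t)
t = ln(11100/1910) / 0.0976 = ln(5.81152) / 0.0976 = 1.75984 / 0.0976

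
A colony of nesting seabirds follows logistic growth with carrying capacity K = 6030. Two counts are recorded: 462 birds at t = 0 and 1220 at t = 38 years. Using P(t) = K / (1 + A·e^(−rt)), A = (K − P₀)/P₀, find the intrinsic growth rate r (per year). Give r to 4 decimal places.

r ≈ 0.0294 per year

A = (6030 − 462)/462 = 12.05195
1220 = 6030/(1 + 12.05195·e^(−r·38)) → e^(−38r) = (4.94262 − 1)/12.05195 = 0.327136
r = −ln(0.327136)/38 = 1.11738/38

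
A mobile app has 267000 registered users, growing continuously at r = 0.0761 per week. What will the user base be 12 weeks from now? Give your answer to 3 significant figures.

P(12) = 267000 · e^(0.0761·12) = 267000 · e^(0.9132)
= 267000 · 2.49229 ≈ 665440.12

≈ 665,000 registered users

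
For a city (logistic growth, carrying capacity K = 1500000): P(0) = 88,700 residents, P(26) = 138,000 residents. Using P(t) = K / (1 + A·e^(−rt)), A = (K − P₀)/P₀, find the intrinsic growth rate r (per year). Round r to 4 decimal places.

A = (1500000 − 88700)/88700 = 15.91094
138000 = 1500000/(1 + 15.91094·e^(−r·26)) → e^(−26r) = (10.86957 − 1)/15.91094 = 0.620301
r = −ln(0.620301)/26 = 0.47755/26

r ≈ 0.0184 per year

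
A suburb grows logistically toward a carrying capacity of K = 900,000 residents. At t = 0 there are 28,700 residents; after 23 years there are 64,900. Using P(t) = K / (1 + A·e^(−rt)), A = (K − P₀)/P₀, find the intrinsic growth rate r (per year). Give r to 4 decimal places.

r ≈ 0.0373 per year

A = (900000 − 28700)/28700 = 30.35889
64900 = 900000/(1 + 30.35889·e^(−r·23)) → e^(−23r) = (13.86749 − 1)/30.35889 = 0.423846
r = −ln(0.423846)/23 = 0.85839/23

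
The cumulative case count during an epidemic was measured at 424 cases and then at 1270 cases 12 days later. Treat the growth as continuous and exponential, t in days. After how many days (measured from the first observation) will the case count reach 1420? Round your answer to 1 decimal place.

r = ln(1270/424) / 12 ≈ 0.09142 per day
t = ln(1420/424) / r = 1.20868 / 0.09142 ≈ 13.221

t ≈ 13.2 days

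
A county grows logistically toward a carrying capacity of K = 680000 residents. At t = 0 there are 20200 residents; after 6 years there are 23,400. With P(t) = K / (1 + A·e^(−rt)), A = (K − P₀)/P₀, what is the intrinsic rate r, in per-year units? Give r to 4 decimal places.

r ≈ 0.0253 per year

A = (680000 − 20200)/20200 = 32.66337
23400 = 680000/(1 + 32.66337·e^(−r·6)) → e^(−6r) = (29.05983 − 1)/32.66337 = 0.859061
r = −ln(0.859061)/6 = 0.15192/6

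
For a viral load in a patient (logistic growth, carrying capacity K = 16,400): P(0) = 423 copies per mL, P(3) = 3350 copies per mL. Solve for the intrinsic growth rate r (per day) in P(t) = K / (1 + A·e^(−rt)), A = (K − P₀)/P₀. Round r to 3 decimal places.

A = (16400 − 423)/423 = 37.77069
3350 = 16400/(1 + 37.77069·e^(−r·3)) → e^(−3r) = (4.89552 − 1)/37.77069 = 0.103136
r = −ln(0.103136)/3 = 2.27171/3

r ≈ 0.757 per day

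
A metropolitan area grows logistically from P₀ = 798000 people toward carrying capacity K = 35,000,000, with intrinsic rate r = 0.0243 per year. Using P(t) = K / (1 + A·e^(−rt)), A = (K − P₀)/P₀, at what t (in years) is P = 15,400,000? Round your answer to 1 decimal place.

t ≈ 144.7 years

A = (35000000 − 798000)/798000 = 42.85965
15400000 = 35000000/(1 + 42.85965·e^(−0.0243t)) → 1 + 42.85965·e^(−0.0243t) = 2.27273
e^(−0.0243t) = 0.029695 → t = ln(33.67544)/0.0243 = 3.51677/0.0243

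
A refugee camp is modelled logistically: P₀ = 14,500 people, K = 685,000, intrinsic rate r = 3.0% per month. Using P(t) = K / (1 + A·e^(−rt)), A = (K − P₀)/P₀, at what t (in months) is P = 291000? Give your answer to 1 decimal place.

t ≈ 117.7 months

A = (685000 − 14500)/14500 = 46.24138
291000 = 685000/(1 + 46.24138·e^(−0.03t)) → 1 + 46.24138·e^(−0.03t) = 2.35395
e^(−0.03t) = 0.02928 → t = ln(34.1529)/0.03 = 3.53085/0.03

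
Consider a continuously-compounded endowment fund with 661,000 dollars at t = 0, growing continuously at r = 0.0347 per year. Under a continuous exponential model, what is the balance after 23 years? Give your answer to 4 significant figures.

P(23) = 661000 · e^(0.0347·23) = 661000 · e^(0.7981)
= 661000 · 2.22132 ≈ 1468290.15

≈ 1,468,000 dollars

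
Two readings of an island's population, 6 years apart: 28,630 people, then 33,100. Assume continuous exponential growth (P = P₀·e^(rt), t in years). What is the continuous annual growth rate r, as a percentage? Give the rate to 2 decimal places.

33100 = 28630 · e^(r·6)
e^(6r) = 33100/28630 = 1.15613
r = ln(1.15613) / 6 = 0.14508 / 6

r ≈ 2.42% per year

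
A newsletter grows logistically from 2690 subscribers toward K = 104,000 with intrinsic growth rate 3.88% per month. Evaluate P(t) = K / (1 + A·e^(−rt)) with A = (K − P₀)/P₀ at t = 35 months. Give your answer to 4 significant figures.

A = (104000 − 2690)/2690 = 37.66171
P(35) = 104000 / (1 + 37.66171·e^(−0.0388·35)) = 104000 / (1 + 37.66171·0.257175)
= 104000 / 10.68564 ≈ 9732.69

≈ 9,733 subscribers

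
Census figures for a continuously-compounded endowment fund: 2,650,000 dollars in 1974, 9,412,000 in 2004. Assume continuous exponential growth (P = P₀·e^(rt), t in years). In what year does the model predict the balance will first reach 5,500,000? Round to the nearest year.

r = ln(9412000/2650000) / 30 = 1.26743/30 ≈ 0.042248 per year
t = ln(5500000/2650000) / r = 0.73019/0.042248 ≈ 17.28 years after 1974

year 1991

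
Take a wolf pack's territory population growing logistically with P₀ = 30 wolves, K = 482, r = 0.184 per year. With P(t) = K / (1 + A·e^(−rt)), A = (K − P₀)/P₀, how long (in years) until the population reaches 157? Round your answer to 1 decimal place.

A = (482 − 30)/30 = 15.06667
157 = 482/(1 + 15.06667·e^(−0.184t)) → 1 + 15.06667·e^(−0.184t) = 3.07006
e^(−0.184t) = 0.137394 → t = ln(7.27836)/0.184 = 1.98491/0.184

t ≈ 10.8 years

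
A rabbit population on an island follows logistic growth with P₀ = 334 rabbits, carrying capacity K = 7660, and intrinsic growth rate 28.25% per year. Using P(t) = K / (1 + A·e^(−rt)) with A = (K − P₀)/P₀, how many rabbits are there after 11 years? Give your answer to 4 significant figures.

A = (7660 − 334)/334 = 21.93413
P(11) = 7660 / (1 + 21.93413·e^(−0.2825·11)) = 7660 / (1 + 21.93413·0.044713)
= 7660 / 1.98073 ≈ 3867.26

≈ 3,867 rabbits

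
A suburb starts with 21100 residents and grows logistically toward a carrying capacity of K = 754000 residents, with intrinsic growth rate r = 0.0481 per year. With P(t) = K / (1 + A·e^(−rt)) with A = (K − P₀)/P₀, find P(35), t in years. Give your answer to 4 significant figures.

≈ 101,200 residents

A = (754000 − 21100)/21100 = 34.7346
P(35) = 754000 / (1 + 34.7346·e^(−0.0481·35)) = 754000 / (1 + 34.7346·0.185723)
= 754000 / 7.45101 ≈ 101194.38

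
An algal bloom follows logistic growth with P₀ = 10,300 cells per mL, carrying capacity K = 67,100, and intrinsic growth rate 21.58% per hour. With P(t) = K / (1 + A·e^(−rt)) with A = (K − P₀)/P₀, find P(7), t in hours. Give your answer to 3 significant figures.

≈ 30,300 cells per mL

A = (67100 − 10300)/10300 = 5.51456
P(7) = 67100 / (1 + 5.51456·e^(−0.2158·7)) = 67100 / (1 + 5.51456·0.220777)
= 67100 / 2.21749 ≈ 30259.42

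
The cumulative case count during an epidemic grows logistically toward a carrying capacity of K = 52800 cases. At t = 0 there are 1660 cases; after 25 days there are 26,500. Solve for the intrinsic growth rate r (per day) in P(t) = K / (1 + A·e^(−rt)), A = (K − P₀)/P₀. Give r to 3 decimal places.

A = (52800 − 1660)/1660 = 30.80723
26500 = 52800/(1 + 30.80723·e^(−r·25)) → e^(−25r) = (1.99245 − 1)/30.80723 = 0.032215
r = −ln(0.032215)/25 = 3.43533/25

r ≈ 0.137 per day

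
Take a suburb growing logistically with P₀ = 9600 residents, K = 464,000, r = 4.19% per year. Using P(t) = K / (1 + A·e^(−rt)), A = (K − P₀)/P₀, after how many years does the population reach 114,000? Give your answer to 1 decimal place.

t ≈ 65.3 years

A = (464000 − 9600)/9600 = 47.33333
114000 = 464000/(1 + 47.33333·e^(−0.0419t)) → 1 + 47.33333·e^(−0.0419t) = 4.07018
e^(−0.0419t) = 0.064863 → t = ln(15.41714)/0.0419 = 2.73548/0.0419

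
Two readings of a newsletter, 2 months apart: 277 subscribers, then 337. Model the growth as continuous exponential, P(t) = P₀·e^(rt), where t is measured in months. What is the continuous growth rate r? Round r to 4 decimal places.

337 = 277 · e^(r·2)
e^(2r) = 337/277 = 1.21661
r = ln(1.21661) / 2 = 0.19607 / 2

r ≈ 0.0980 per month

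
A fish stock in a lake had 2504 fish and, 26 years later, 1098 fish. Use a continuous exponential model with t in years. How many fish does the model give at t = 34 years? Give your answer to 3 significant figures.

≈ 852 fish

r = ln(1098/2504) / 26 ≈ -0.031708 per year
P(34) = 2504 · e^(-0.031708·34) = 2504 · 0.34025 ≈ 852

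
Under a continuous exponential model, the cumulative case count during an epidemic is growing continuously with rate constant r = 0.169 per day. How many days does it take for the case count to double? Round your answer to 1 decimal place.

doubling time ≈ 4.1 days

doubling time = ln(2) / |r| = 0.69315 / 0.169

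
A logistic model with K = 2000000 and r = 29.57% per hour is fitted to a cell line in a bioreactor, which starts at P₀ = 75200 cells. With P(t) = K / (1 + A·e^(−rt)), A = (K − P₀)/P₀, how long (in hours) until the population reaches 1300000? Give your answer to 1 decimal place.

t ≈ 13.1 hours

A = (2000000 − 75200)/75200 = 25.59574
1300000 = 2000000/(1 + 25.59574·e^(−0.2957t)) → 1 + 25.59574·e^(−0.2957t) = 1.53846
e^(−0.2957t) = 0.021037 → t = ln(47.53495)/0.2957 = 3.86147/0.2957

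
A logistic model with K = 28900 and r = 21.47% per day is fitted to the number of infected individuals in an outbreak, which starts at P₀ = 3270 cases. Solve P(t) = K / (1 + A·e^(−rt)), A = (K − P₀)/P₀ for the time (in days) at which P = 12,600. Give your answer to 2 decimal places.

A = (28900 − 3270)/3270 = 7.83792
12600 = 28900/(1 + 7.83792·e^(−0.2147t)) → 1 + 7.83792·e^(−0.2147t) = 2.29365
e^(−0.2147t) = 0.16505 → t = ln(6.05876)/0.2147 = 1.80151/0.2147

t ≈ 8.39 days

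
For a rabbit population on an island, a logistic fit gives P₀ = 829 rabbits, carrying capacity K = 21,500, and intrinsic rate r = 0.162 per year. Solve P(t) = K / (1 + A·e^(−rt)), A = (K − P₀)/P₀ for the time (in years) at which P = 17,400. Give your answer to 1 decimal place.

A = (21500 − 829)/829 = 24.93486
17400 = 21500/(1 + 24.93486·e^(−0.162t)) → 1 + 24.93486·e^(−0.162t) = 1.23563
e^(−0.162t) = 0.00945 → t = ln(105.82112)/0.162 = 4.66175/0.162

t ≈ 28.8 years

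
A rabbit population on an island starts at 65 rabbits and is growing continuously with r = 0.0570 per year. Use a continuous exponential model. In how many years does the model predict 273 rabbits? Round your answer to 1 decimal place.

273 = 65 · e^(0.057·t)
t = ln(273/65) / 0.057 = ln(4.2) / 0.057 = 1.43508 / 0.057

t ≈ 25.2 years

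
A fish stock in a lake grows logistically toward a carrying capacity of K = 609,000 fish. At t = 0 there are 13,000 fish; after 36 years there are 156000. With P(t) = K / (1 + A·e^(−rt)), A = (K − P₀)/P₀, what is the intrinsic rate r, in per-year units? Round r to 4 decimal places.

r ≈ 0.0766 per year

A = (609000 − 13000)/13000 = 45.84615
156000 = 609000/(1 + 45.84615·e^(−r·36)) → e^(−36r) = (3.90385 − 1)/45.84615 = 0.063339
r = −ln(0.063339)/36 = 2.75926/36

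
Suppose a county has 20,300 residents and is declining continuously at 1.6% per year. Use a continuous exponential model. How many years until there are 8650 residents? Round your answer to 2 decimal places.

8650 = 20300 · e^(-0.016·t)
t = ln(8650/20300) / -0.016 = ln(0.42611) / -0.016 = -0.85306 / -0.016

t ≈ 53.32 years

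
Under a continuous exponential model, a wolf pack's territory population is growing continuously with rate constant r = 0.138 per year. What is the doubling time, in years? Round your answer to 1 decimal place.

doubling time ≈ 5.0 years

doubling time = ln(2) / |r| = 0.69315 / 0.138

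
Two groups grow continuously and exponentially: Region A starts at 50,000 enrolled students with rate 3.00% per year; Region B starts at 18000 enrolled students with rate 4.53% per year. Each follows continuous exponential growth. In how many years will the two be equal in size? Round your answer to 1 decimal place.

50000·e^(0.03t) = 18000·e^(0.0453t)
50000/18000 = e^((0.0453 − 0.03)t) → ln(2.77778) = 0.0153·t
t = 1.02165 / 0.0153

t ≈ 66.8 years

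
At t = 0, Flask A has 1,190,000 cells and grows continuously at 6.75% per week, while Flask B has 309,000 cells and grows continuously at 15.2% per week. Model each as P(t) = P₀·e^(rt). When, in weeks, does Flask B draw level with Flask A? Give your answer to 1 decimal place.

1190000·e^(0.0675t) = 309000·e^(0.152t)
1190000/309000 = e^((0.152 − 0.0675)t) → ln(3.85113) = 0.0845·t
t = 1.34837 / 0.0845

t ≈ 16.0 weeks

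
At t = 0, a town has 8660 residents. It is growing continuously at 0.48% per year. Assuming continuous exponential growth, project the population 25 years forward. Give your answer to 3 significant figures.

P(25) = 8660 · e^(0.0048·25) = 8660 · e^(0.12)
= 8660 · 1.1275 ≈ 9764.12

≈ 9,760 residents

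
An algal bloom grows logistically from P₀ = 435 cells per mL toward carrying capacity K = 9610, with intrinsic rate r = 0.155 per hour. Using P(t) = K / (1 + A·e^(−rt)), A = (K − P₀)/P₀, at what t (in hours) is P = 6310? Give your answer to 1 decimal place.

t ≈ 23.9 hours

A = (9610 − 435)/435 = 21.09195
6310 = 9610/(1 + 21.09195·e^(−0.155t)) → 1 + 21.09195·e^(−0.155t) = 1.52298
e^(−0.155t) = 0.024795 → t = ln(40.33037)/0.155 = 3.6971/0.155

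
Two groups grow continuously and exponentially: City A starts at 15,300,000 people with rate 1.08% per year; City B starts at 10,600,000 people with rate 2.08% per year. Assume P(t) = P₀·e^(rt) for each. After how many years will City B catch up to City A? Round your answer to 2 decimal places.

t ≈ 36.70 years

15300000·e^(0.0108t) = 10600000·e^(0.0208t)
15300000/10600000 = e^((0.0208 − 0.0108)t) → ln(1.4434) = 0.01·t
t = 0.367 / 0.01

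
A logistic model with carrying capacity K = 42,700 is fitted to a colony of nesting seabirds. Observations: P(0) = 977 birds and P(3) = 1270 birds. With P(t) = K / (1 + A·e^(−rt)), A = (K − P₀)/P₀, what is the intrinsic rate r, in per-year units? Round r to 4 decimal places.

r ≈ 0.0898 per year

A = (42700 − 977)/977 = 42.70522
1270 = 42700/(1 + 42.70522·e^(−r·3)) → e^(−3r) = (33.62205 − 1)/42.70522 = 0.763889
r = −ln(0.763889)/3 = 0.26933/3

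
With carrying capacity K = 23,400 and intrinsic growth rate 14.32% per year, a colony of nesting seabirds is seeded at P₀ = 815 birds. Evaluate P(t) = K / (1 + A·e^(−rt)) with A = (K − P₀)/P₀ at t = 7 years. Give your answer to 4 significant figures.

≈ 2,095 birds

A = (23400 − 815)/815 = 27.71166
P(7) = 23400 / (1 + 27.71166·e^(−0.1432·7)) = 23400 / (1 + 27.71166·0.366998)
= 23400 / 11.17011 ≈ 2094.88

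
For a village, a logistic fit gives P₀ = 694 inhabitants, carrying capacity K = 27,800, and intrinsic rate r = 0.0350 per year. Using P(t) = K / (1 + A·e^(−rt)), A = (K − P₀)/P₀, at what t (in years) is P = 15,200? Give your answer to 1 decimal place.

A = (27800 − 694)/694 = 39.05764
15200 = 27800/(1 + 39.05764·e^(−0.035t)) → 1 + 39.05764·e^(−0.035t) = 1.82895
e^(−0.035t) = 0.021224 → t = ln(47.11715)/0.035 = 3.85264/0.035

t ≈ 110.1 years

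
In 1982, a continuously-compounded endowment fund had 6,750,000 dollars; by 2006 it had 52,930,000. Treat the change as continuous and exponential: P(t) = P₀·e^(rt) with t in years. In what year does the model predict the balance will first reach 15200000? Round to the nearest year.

r = ln(52930000/6750000) / 24 = 2.05943/24 ≈ 0.085809 per year
t = ln(15200000/6750000) / r = 0.81175/0.085809 ≈ 9.46 years after 1982

year 1991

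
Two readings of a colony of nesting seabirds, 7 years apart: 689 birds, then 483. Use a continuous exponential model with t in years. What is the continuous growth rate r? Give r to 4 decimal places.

r ≈ -0.0507 per year

483 = 689 · e^(r·7)
e^(7r) = 483/689 = 0.70102
r = ln(0.70102) / 7 = -0.35522 / 7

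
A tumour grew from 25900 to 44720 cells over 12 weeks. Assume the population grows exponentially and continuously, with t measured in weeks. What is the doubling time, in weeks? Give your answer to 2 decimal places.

r = ln(44720/25900) / 12 = ln(1.72664) / 12 ≈ 0.045515 per week
doubling time = ln 2 / |r| = 0.69315 / 0.045515

doubling time ≈ 15.23 weeks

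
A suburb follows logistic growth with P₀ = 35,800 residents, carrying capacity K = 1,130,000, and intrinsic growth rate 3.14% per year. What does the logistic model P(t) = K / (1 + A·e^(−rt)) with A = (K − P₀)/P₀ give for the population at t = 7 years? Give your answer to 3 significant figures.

A = (1130000 − 35800)/35800 = 30.56425
P(7) = 1130000 / (1 + 30.56425·e^(−0.0314·7)) = 1130000 / (1 + 30.56425·0.802679)
= 1130000 / 25.53329 ≈ 44255.95

≈ 44,300 residents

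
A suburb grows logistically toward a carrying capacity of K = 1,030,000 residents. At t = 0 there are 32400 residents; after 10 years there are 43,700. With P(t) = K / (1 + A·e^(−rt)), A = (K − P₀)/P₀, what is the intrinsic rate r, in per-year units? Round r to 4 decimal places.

r ≈ 0.0311 per year

A = (1030000 − 32400)/32400 = 30.79012
43700 = 1030000/(1 + 30.79012·e^(−r·10)) → e^(−10r) = (23.56979 − 1)/30.79012 = 0.733021
r = −ln(0.733021)/10 = 0.31058/10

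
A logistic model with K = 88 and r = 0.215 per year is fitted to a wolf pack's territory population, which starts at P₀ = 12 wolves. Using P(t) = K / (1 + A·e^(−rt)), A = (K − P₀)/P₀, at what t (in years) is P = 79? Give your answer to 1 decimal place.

t ≈ 18.7 years

A = (88 − 12)/12 = 6.33333
79 = 88/(1 + 6.33333·e^(−0.215t)) → 1 + 6.33333·e^(−0.215t) = 1.11392
e^(−0.215t) = 0.017988 → t = ln(55.59259)/0.215 = 4.01805/0.215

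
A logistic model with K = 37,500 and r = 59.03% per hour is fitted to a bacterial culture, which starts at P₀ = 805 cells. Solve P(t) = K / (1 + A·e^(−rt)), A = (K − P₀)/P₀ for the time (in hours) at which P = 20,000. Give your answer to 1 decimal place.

A = (37500 − 805)/805 = 45.58385
20000 = 37500/(1 + 45.58385·e^(−0.5903t)) → 1 + 45.58385·e^(−0.5903t) = 1.875
e^(−0.5903t) = 0.019195 → t = ln(52.09583)/0.5903 = 3.95308/0.5903

t ≈ 6.7 hours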